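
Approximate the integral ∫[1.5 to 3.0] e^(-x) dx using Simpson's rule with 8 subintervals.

f(x) = e^(-x)
a = 1.5, b = 3.0, n = 8
h = (b - a)/n = 0.187500

Simpson's rule: (h/3)[f(x₀) + 4f(x₁) + 2f(x₂) + ... + f(xₙ)]

x_0 = 1.5000, f(x_0) = 0.223130, coefficient = 1
x_1 = 1.6875, f(x_1) = 0.184981, coefficient = 4
x_2 = 1.8750, f(x_2) = 0.153355, coefficient = 2
x_3 = 2.0625, f(x_3) = 0.127136, coefficient = 4
x_4 = 2.2500, f(x_4) = 0.105399, coefficient = 2
x_5 = 2.4375, f(x_5) = 0.087379, coefficient = 4
x_6 = 2.6250, f(x_6) = 0.072440, coefficient = 2
x_7 = 2.8125, f(x_7) = 0.060055, coefficient = 4
x_8 = 3.0000, f(x_8) = 0.049787, coefficient = 1

I ≈ (0.187500/3) × 2.773508 = 0.173344
Exact value: 0.173343
Error: 0.000001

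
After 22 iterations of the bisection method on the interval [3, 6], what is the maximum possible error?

Bisection error bound: |error| ≤ (b-a)/2^n
|error| ≤ (6 - 3)/2^22 = 3/2^22
|error| ≤ 0.0000007153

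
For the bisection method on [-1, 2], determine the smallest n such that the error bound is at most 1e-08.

We need (b-a)/2^n ≤ 1e-08
(2 - (-1))/2^n ≤ 1e-08
3/2^n ≤ 1e-08
2^n ≥ 300000000
n ≥ log₂(300000000) = 28.16
n ≥ 29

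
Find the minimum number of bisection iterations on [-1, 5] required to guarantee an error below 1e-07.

We need (b-a)/2^n ≤ 1e-07
(5 - (-1))/2^n ≤ 1e-07
6/2^n ≤ 1e-07
2^n ≥ 60000000
n ≥ log₂(60000000) = 25.84
n ≥ 26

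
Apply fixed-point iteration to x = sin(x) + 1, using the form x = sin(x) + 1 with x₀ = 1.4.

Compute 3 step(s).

Equation: x = sin(x) + 1
Fixed-point form: x = sin(x) + 1
x₀ = 1.4

x_1 = g(1.400000) = 1.985450
x_2 = g(1.985450) = 1.915256
x_3 = g(1.915256) = 1.941258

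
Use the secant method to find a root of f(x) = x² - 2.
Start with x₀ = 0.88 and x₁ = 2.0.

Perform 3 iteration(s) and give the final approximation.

f(x) = x² - 2
x₀ = 0.88, x₁ = 2.0

Secant formula: x_{n+1} = x_n - f(x_n)(x_n - x_{n-1})/(f(x_n) - f(x_{n-1}))

Iteration 1:
  f(0.880000) = -1.225600
  f(2.000000) = 2.000000
  x_2 = 2.000000 - 2.000000×(2.000000 - 0.880000)/(2.000000 - (-1.225600))
       = 1.305556
Iteration 2:
  f(2.000000) = 2.000000
  f(1.305556) = -0.295525
  x_3 = 1.305556 - (-0.295525)×(1.305556 - 2.000000)/(-0.295525 - 2.000000)
       = 1.394958
Iteration 3:
  f(1.305556) = -0.295525
  f(1.394958) = -0.054092
  x_4 = 1.394958 - (-0.054092)×(1.394958 - 1.305556)/(-0.054092 - (-0.295525))
       = 1.414988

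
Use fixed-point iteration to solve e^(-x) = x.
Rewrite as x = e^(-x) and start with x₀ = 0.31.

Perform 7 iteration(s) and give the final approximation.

Equation: e^(-x) = x
Fixed-point form: x = e^(-x)
x₀ = 0.31

x_1 = g(0.310000) = 0.733447
x_2 = g(0.733447) = 0.480251
x_3 = g(0.480251) = 0.618628
x_4 = g(0.618628) = 0.538683
x_5 = g(0.538683) = 0.583516
x_6 = g(0.583516) = 0.557933
x_7 = g(0.557933) = 0.572391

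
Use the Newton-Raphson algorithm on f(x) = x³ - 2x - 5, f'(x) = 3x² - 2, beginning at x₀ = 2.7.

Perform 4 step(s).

f(x) = x³ - 2x - 5
f'(x) = 3x² - 2
x₀ = 2.7

Newton-Raphson formula: x_{n+1} = x_n - f(x_n)/f'(x_n)

Iteration 1:
  f(2.700000) = 9.283000
  f'(2.700000) = 19.870000
  x_1 = 2.700000 - 9.283000/19.870000 = 2.232813
Iteration 2:
  f(2.232813) = 1.665964
  f'(2.232813) = 12.956366
  x_2 = 2.232813 - 1.665964/12.956366 = 2.104231
Iteration 3:
  f(2.104231) = 0.108623
  f'(2.104231) = 11.283360
  x_3 = 2.104231 - 0.108623/11.283360 = 2.094604
Iteration 4:
  f(2.094604) = 0.000584
  f'(2.094604) = 11.162095
  x_4 = 2.094604 - 0.000584/11.162095 = 2.094551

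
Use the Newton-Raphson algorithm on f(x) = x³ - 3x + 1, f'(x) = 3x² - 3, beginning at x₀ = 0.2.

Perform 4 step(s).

f(x) = x³ - 3x + 1
f'(x) = 3x² - 3
x₀ = 0.2

Newton-Raphson formula: x_{n+1} = x_n - f(x_n)/f'(x_n)

Iteration 1:
  f(0.200000) = 0.408000
  f'(0.200000) = -2.880000
  x_1 = 0.200000 - 0.408000/(-2.880000) = 0.341667
Iteration 2:
  f(0.341667) = 0.014885
  f'(0.341667) = -2.649792
  x_2 = 0.341667 - 0.014885/(-2.649792) = 0.347284
Iteration 3:
  f(0.347284) = 0.000033
  f'(0.347284) = -2.638181
  x_3 = 0.347284 - 0.000033/(-2.638181) = 0.347296
Iteration 4:
  f(0.347296) = 0.000000
  f'(0.347296) = -2.638156
  x_4 = 0.347296 - 0.000000/(-2.638156) = 0.347296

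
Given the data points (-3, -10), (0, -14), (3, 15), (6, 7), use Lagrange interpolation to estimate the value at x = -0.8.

Lagrange interpolation formula:
P(x) = Σ yᵢ × Lᵢ(x)
where Lᵢ(x) = Π_{j≠i} (x - xⱼ)/(xᵢ - xⱼ)

L_0(-0.8) = (-0.8 - 0)/(-3 - 0) × (-0.8 - 3)/(-3 - 3) × (-0.8 - 6)/(-3 - 6) = 0.127605
L_1(-0.8) = (-0.8 - (-3))/(0 - (-3)) × (-0.8 - 3)/(0 - 3) × (-0.8 - 6)/(0 - 6) = 1.052741
L_2(-0.8) = (-0.8 - (-3))/(3 - (-3)) × (-0.8 - 0)/(3 - 0) × (-0.8 - 6)/(3 - 6) = -0.221630
L_3(-0.8) = (-0.8 - (-3))/(6 - (-3)) × (-0.8 - 0)/(6 - 0) × (-0.8 - 3)/(6 - 3) = 0.041284

P(-0.8) = (-10)×L_0(-0.8) + (-14)×L_1(-0.8) + 15×L_2(-0.8) + 7×L_3(-0.8)
P(-0.8) = -19.049877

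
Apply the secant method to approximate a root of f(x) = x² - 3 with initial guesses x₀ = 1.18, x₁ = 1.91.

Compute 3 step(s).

f(x) = x² - 3
x₀ = 1.18, x₁ = 1.91

Secant formula: x_{n+1} = x_n - f(x_n)(x_n - x_{n-1})/(f(x_n) - f(x_{n-1}))

Iteration 1:
  f(1.180000) = -1.607600
  f(1.910000) = 0.648100
  x_2 = 1.910000 - 0.648100×(1.910000 - 1.180000)/(0.648100 - (-1.607600))
       = 1.700259
Iteration 2:
  f(1.910000) = 0.648100
  f(1.700259) = -0.109120
  x_3 = 1.700259 - (-0.109120)×(1.700259 - 1.910000)/(-0.109120 - 0.648100)
       = 1.730484
Iteration 3:
  f(1.700259) = -0.109120
  f(1.730484) = -0.005426
  x_4 = 1.730484 - (-0.005426)×(1.730484 - 1.700259)/(-0.005426 - (-0.109120))
       = 1.732065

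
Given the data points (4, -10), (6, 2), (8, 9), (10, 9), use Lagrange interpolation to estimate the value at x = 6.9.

Lagrange interpolation formula:
P(x) = Σ yᵢ × Lᵢ(x)
where Lᵢ(x) = Π_{j≠i} (x - xⱼ)/(xᵢ - xⱼ)

L_0(6.9) = (6.9 - 6)/(4 - 6) × (6.9 - 8)/(4 - 8) × (6.9 - 10)/(4 - 10) = -0.063937
L_1(6.9) = (6.9 - 4)/(6 - 4) × (6.9 - 8)/(6 - 8) × (6.9 - 10)/(6 - 10) = 0.618062
L_2(6.9) = (6.9 - 4)/(8 - 4) × (6.9 - 6)/(8 - 6) × (6.9 - 10)/(8 - 10) = 0.505688
L_3(6.9) = (6.9 - 4)/(10 - 4) × (6.9 - 6)/(10 - 6) × (6.9 - 8)/(10 - 8) = -0.059813

P(6.9) = (-10)×L_0(6.9) + 2×L_1(6.9) + 9×L_2(6.9) + 9×L_3(6.9)
P(6.9) = 5.888375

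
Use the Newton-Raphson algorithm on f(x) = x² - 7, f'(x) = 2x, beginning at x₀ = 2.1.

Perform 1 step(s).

f(x) = x² - 7
f'(x) = 2x
x₀ = 2.1

Newton-Raphson formula: x_{n+1} = x_n - f(x_n)/f'(x_n)

Iteration 1:
  f(2.100000) = -2.590000
  f'(2.100000) = 4.200000
  x_1 = 2.100000 - (-2.590000)/4.200000 = 2.716667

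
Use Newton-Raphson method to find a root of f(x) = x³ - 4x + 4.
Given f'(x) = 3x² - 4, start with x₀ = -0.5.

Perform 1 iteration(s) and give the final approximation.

f(x) = x³ - 4x + 4
f'(x) = 3x² - 4
x₀ = -0.5

Newton-Raphson formula: x_{n+1} = x_n - f(x_n)/f'(x_n)

Iteration 1:
  f(-0.500000) = 5.875000
  f'(-0.500000) = -3.250000
  x_1 = -0.500000 - 5.875000/(-3.250000) = 1.307692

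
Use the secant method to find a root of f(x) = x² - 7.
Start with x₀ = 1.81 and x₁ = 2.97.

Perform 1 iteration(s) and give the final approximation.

f(x) = x² - 7
x₀ = 1.81, x₁ = 2.97

Secant formula: x_{n+1} = x_n - f(x_n)(x_n - x_{n-1})/(f(x_n) - f(x_{n-1}))

Iteration 1:
  f(1.810000) = -3.723900
  f(2.970000) = 1.820900
  x_2 = 2.970000 - 1.820900×(2.970000 - 1.810000)/(1.820900 - (-3.723900))
       = 2.589059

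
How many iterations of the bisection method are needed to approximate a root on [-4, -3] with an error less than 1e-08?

We need (b-a)/2^n ≤ 1e-08
(-3 - (-4))/2^n ≤ 1e-08
1/2^n ≤ 1e-08
2^n ≥ 100000000
n ≥ log₂(100000000) = 26.58
n ≥ 27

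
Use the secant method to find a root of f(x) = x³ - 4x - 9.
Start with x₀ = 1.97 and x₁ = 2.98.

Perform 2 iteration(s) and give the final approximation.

f(x) = x³ - 4x - 9
x₀ = 1.97, x₁ = 2.98

Secant formula: x_{n+1} = x_n - f(x_n)(x_n - x_{n-1})/(f(x_n) - f(x_{n-1}))

Iteration 1:
  f(1.970000) = -9.234627
  f(2.980000) = 5.543592
  x_2 = 2.980000 - 5.543592×(2.980000 - 1.970000)/(5.543592 - (-9.234627))
       = 2.601130
Iteration 2:
  f(2.980000) = 5.543592
  f(2.601130) = -1.805598
  x_3 = 2.601130 - (-1.805598)×(2.601130 - 2.980000)/(-1.805598 - 5.543592)
       = 2.694213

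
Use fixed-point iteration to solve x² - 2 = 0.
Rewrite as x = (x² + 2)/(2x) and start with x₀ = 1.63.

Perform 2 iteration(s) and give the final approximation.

Equation: x² - 2 = 0
Fixed-point form: x = (x² + 2)/(2x)
x₀ = 1.63

x_1 = g(1.630000) = 1.428497
x_2 = g(1.428497) = 1.414285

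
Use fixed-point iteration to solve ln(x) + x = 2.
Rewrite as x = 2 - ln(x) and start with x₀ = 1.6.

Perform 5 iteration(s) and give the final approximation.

Equation: ln(x) + x = 2
Fixed-point form: x = 2 - ln(x)
x₀ = 1.6

x_1 = g(1.600000) = 1.529996
x_2 = g(1.529996) = 1.574735
x_3 = g(1.574735) = 1.545913
x_4 = g(1.545913) = 1.564385
x_5 = g(1.564385) = 1.552507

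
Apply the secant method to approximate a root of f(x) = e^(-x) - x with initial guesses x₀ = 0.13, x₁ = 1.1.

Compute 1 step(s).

f(x) = e^(-x) - x
x₀ = 0.13, x₁ = 1.1

Secant formula: x_{n+1} = x_n - f(x_n)(x_n - x_{n-1})/(f(x_n) - f(x_{n-1}))

Iteration 1:
  f(0.130000) = 0.748095
  f(1.100000) = -0.767129
  x_2 = 1.100000 - (-0.767129)×(1.100000 - 0.130000)/(-0.767129 - 0.748095)
       = 0.608908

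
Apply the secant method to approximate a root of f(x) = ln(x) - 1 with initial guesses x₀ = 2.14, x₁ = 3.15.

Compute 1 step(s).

f(x) = ln(x) - 1
x₀ = 2.14, x₁ = 3.15

Secant formula: x_{n+1} = x_n - f(x_n)(x_n - x_{n-1})/(f(x_n) - f(x_{n-1}))

Iteration 1:
  f(2.140000) = -0.239194
  f(3.150000) = 0.147402
  x_2 = 3.150000 - 0.147402×(3.150000 - 2.140000)/(0.147402 - (-0.239194))
       = 2.764905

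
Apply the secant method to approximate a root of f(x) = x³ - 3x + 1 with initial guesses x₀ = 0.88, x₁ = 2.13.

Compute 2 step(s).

f(x) = x³ - 3x + 1
x₀ = 0.88, x₁ = 2.13

Secant formula: x_{n+1} = x_n - f(x_n)(x_n - x_{n-1})/(f(x_n) - f(x_{n-1}))

Iteration 1:
  f(0.880000) = -0.958528
  f(2.130000) = 4.273597
  x_2 = 2.130000 - 4.273597×(2.130000 - 0.880000)/(4.273597 - (-0.958528))
       = 1.109001
Iteration 2:
  f(2.130000) = 4.273597
  f(1.109001) = -0.963062
  x_3 = 1.109001 - (-0.963062)×(1.109001 - 2.130000)/(-0.963062 - 4.273597)
       = 1.296770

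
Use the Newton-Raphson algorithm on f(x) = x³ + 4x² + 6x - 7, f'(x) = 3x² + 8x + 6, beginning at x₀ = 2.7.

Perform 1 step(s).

f(x) = x³ + 4x² + 6x - 7
f'(x) = 3x² + 8x + 6
x₀ = 2.7

Newton-Raphson formula: x_{n+1} = x_n - f(x_n)/f'(x_n)

Iteration 1:
  f(2.700000) = 58.043000
  f'(2.700000) = 49.470000
  x_1 = 2.700000 - 58.043000/49.470000 = 1.526703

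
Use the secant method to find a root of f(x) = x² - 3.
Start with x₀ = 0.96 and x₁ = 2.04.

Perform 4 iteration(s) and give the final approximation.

f(x) = x² - 3
x₀ = 0.96, x₁ = 2.04

Secant formula: x_{n+1} = x_n - f(x_n)(x_n - x_{n-1})/(f(x_n) - f(x_{n-1}))

Iteration 1:
  f(0.960000) = -2.078400
  f(2.040000) = 1.161600
  x_2 = 2.040000 - 1.161600×(2.040000 - 0.960000)/(1.161600 - (-2.078400))
       = 1.652800
Iteration 2:
  f(2.040000) = 1.161600
  f(1.652800) = -0.268252
  x_3 = 1.652800 - (-0.268252)×(1.652800 - 2.040000)/(-0.268252 - 1.161600)
       = 1.725442
Iteration 3:
  f(1.652800) = -0.268252
  f(1.725442) = -0.022850
  x_4 = 1.725442 - (-0.022850)×(1.725442 - 1.652800)/(-0.022850 - (-0.268252))
       = 1.732206
Iteration 4:
  f(1.725442) = -0.022850
  f(1.732206) = 0.000537
  x_5 = 1.732206 - 0.000537×(1.732206 - 1.725442)/(0.000537 - (-0.022850))
       = 1.732051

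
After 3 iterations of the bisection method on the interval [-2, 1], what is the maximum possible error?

Bisection error bound: |error| ≤ (b-a)/2^n
|error| ≤ (1 - (-2))/2^3 = 3/2^3
|error| ≤ 0.3750000000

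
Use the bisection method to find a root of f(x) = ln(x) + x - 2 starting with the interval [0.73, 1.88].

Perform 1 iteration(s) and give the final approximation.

f(x) = ln(x) + x - 2
Initial interval: [0.73, 1.88]

Iteration 1:
  c_1 = (0.730000 + 1.880000)/2 = 1.305000
  f(c_1) = f(1.305000) = -0.428797
  f(a) × f(c) ≥ 0, new interval: [1.305000, 1.880000]

After 1 iteration(s), the approximation is c_1 = 1.305000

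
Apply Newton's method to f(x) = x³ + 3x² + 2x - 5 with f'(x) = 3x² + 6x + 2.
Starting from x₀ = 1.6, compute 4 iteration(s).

f(x) = x³ + 3x² + 2x - 5
f'(x) = 3x² + 6x + 2
x₀ = 1.6

Newton-Raphson formula: x_{n+1} = x_n - f(x_n)/f'(x_n)

Iteration 1:
  f(1.600000) = 9.976000
  f'(1.600000) = 19.280000
  x_1 = 1.600000 - 9.976000/19.280000 = 1.082573
Iteration 2:
  f(1.082573) = 1.949771
  f'(1.082573) = 12.011326
  x_2 = 1.082573 - 1.949771/12.011326 = 0.920245
Iteration 3:
  f(0.920245) = 0.160352
  f'(0.920245) = 10.062021
  x_3 = 0.920245 - 0.160352/10.062021 = 0.904309
Iteration 4:
  f(0.904309) = 0.001459
  f'(0.904309) = 9.879173
  x_4 = 0.904309 - 0.001459/9.879173 = 0.904161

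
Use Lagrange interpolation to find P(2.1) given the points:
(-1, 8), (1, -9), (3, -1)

Lagrange interpolation formula:
P(x) = Σ yᵢ × Lᵢ(x)
where Lᵢ(x) = Π_{j≠i} (x - xⱼ)/(xᵢ - xⱼ)

L_0(2.1) = (2.1 - 1)/(-1 - 1) × (2.1 - 3)/(-1 - 3) = -0.123750
L_1(2.1) = (2.1 - (-1))/(1 - (-1)) × (2.1 - 3)/(1 - 3) = 0.697500
L_2(2.1) = (2.1 - (-1))/(3 - (-1)) × (2.1 - 1)/(3 - 1) = 0.426250

P(2.1) = 8×L_0(2.1) + (-9)×L_1(2.1) + (-1)×L_2(2.1)
P(2.1) = -7.693750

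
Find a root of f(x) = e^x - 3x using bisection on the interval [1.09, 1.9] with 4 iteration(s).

f(x) = e^x - 3x
Initial interval: [1.09, 1.9]

Iteration 1:
  c_1 = (1.090000 + 1.900000)/2 = 1.495000
  f(c_1) = f(1.495000) = -0.025663
  f(a) × f(c) ≥ 0, new interval: [1.495000, 1.900000]
Iteration 2:
  c_2 = (1.495000 + 1.900000)/2 = 1.697500
  f(c_2) = f(1.697500) = 0.367780
  f(a) × f(c) < 0, new interval: [1.495000, 1.697500]
Iteration 3:
  c_3 = (1.495000 + 1.697500)/2 = 1.596250
  f(c_3) = f(1.596250) = 0.145743
  f(a) × f(c) < 0, new interval: [1.495000, 1.596250]
Iteration 4:
  c_4 = (1.495000 + 1.596250)/2 = 1.545625
  f(c_4) = f(1.545625) = 0.054028
  f(a) × f(c) < 0, new interval: [1.495000, 1.545625]

After 4 iteration(s), the approximation is c_4 = 1.545625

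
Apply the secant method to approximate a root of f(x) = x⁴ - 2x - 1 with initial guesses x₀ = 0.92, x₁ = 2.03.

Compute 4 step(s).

f(x) = x⁴ - 2x - 1
x₀ = 0.92, x₁ = 2.03

Secant formula: x_{n+1} = x_n - f(x_n)(x_n - x_{n-1})/(f(x_n) - f(x_{n-1}))

Iteration 1:
  f(0.920000) = -2.123607
  f(2.030000) = 11.921817
  x_2 = 2.030000 - 11.921817×(2.030000 - 0.920000)/(11.921817 - (-2.123607))
       = 1.087827
Iteration 2:
  f(2.030000) = 11.921817
  f(1.087827) = -1.775295
  x_3 = 1.087827 - (-1.775295)×(1.087827 - 2.030000)/(-1.775295 - 11.921817)
       = 1.209943
Iteration 3:
  f(1.087827) = -1.775295
  f(1.209943) = -1.276701
  x_4 = 1.209943 - (-1.276701)×(1.209943 - 1.087827)/(-1.276701 - (-1.775295))
       = 1.522633
Iteration 4:
  f(1.209943) = -1.276701
  f(1.522633) = 1.329769
  x_5 = 1.522633 - 1.329769×(1.522633 - 1.209943)/(1.329769 - (-1.276701))
       = 1.363105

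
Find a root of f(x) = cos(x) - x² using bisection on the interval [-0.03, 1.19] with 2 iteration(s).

f(x) = cos(x) - x²
Initial interval: [-0.03, 1.19]

Iteration 1:
  c_1 = (-0.030000 + 1.190000)/2 = 0.580000
  f(c_1) = f(0.580000) = 0.500063
  f(a) × f(c) ≥ 0, new interval: [0.580000, 1.190000]
Iteration 2:
  c_2 = (0.580000 + 1.190000)/2 = 0.885000
  f(c_2) = f(0.885000) = -0.149935
  f(a) × f(c) < 0, new interval: [0.580000, 0.885000]

After 2 iteration(s), the approximation is c_2 = 0.885000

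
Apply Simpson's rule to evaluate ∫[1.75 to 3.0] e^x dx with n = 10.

f(x) = e^x
a = 1.75, b = 3.0, n = 10
h = (b - a)/n = 0.125000

Simpson's rule: (h/3)[f(x₀) + 4f(x₁) + 2f(x₂) + ... + f(xₙ)]

x_0 = 1.7500, f(x_0) = 5.754603, coefficient = 1
x_1 = 1.8750, f(x_1) = 6.520819, coefficient = 4
x_2 = 2.0000, f(x_2) = 7.389056, coefficient = 2
x_3 = 2.1250, f(x_3) = 8.372897, coefficient = 4
x_4 = 2.2500, f(x_4) = 9.487736, coefficient = 2
x_5 = 2.3750, f(x_5) = 10.751013, coefficient = 4
x_6 = 2.5000, f(x_6) = 12.182494, coefficient = 2
x_7 = 2.6250, f(x_7) = 13.804574, coefficient = 4
x_8 = 2.7500, f(x_8) = 15.642632, coefficient = 2
x_9 = 2.8750, f(x_9) = 17.725424, coefficient = 4
x_10 = 3.0000, f(x_10) = 20.085537, coefficient = 1

I ≈ (0.125000/3) × 343.942888 = 14.330954
Exact value: 14.330934
Error: 0.000019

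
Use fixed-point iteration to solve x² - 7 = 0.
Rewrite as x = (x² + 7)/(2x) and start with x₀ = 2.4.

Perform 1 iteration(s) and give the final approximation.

Equation: x² - 7 = 0
Fixed-point form: x = (x² + 7)/(2x)
x₀ = 2.4

x_1 = g(2.400000) = 2.658333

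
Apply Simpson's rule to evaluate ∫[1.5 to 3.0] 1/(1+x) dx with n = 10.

f(x) = 1/(1+x)
a = 1.5, b = 3.0, n = 10
h = (b - a)/n = 0.150000

Simpson's rule: (h/3)[f(x₀) + 4f(x₁) + 2f(x₂) + ... + f(xₙ)]

x_0 = 1.5000, f(x_0) = 0.400000, coefficient = 1
x_1 = 1.6500, f(x_1) = 0.377358, coefficient = 4
x_2 = 1.8000, f(x_2) = 0.357143, coefficient = 2
x_3 = 1.9500, f(x_3) = 0.338983, coefficient = 4
x_4 = 2.1000, f(x_4) = 0.322581, coefficient = 2
x_5 = 2.2500, f(x_5) = 0.307692, coefficient = 4
x_6 = 2.4000, f(x_6) = 0.294118, coefficient = 2
x_7 = 2.5500, f(x_7) = 0.281690, coefficient = 4
x_8 = 2.7000, f(x_8) = 0.270270, coefficient = 2
x_9 = 2.8500, f(x_9) = 0.259740, coefficient = 4
x_10 = 3.0000, f(x_10) = 0.250000, coefficient = 1

I ≈ (0.150000/3) × 9.400080 = 0.470004
Exact value: 0.470004
Error: 0.000000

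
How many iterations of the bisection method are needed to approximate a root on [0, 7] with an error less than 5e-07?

We need (b-a)/2^n ≤ 5e-07
(7 - 0)/2^n ≤ 5e-07
7/2^n ≤ 5e-07
2^n ≥ 14000000
n ≥ log₂(14000000) = 23.74
n ≥ 24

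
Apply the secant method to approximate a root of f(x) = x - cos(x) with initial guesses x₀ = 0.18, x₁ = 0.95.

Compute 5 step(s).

f(x) = x - cos(x)
x₀ = 0.18, x₁ = 0.95

Secant formula: x_{n+1} = x_n - f(x_n)(x_n - x_{n-1})/(f(x_n) - f(x_{n-1}))

Iteration 1:
  f(0.180000) = -0.803844
  f(0.950000) = 0.368317
  x_2 = 0.950000 - 0.368317×(0.950000 - 0.180000)/(0.368317 - (-0.803844))
       = 0.708050
Iteration 2:
  f(0.950000) = 0.368317
  f(0.708050) = -0.051581
  x_3 = 0.708050 - (-0.051581)×(0.708050 - 0.950000)/(-0.051581 - 0.368317)
       = 0.737772
Iteration 3:
  f(0.708050) = -0.051581
  f(0.737772) = -0.002197
  x_4 = 0.737772 - (-0.002197)×(0.737772 - 0.708050)/(-0.002197 - (-0.051581))
       = 0.739094
Iteration 4:
  f(0.737772) = -0.002197
  f(0.739094) = 0.000015
  x_5 = 0.739094 - 0.000015×(0.739094 - 0.737772)/(0.000015 - (-0.002197))
       = 0.739085
Iteration 5:
  f(0.739094) = 0.000015
  f(0.739085) = 0.000000
  x_6 = 0.739085 - 0.000000×(0.739085 - 0.739094)/(0.000000 - 0.000015)
       = 0.739085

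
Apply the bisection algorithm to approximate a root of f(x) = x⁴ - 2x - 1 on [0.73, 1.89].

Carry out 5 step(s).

f(x) = x⁴ - 2x - 1
Initial interval: [0.73, 1.89]

Iteration 1:
  c_1 = (0.730000 + 1.890000)/2 = 1.310000
  f(c_1) = f(1.310000) = -0.675001
  f(a) × f(c) ≥ 0, new interval: [1.310000, 1.890000]
Iteration 2:
  c_2 = (1.310000 + 1.890000)/2 = 1.600000
  f(c_2) = f(1.600000) = 2.353600
  f(a) × f(c) < 0, new interval: [1.310000, 1.600000]
Iteration 3:
  c_3 = (1.310000 + 1.600000)/2 = 1.455000
  f(c_3) = f(1.455000) = 0.571795
  f(a) × f(c) < 0, new interval: [1.310000, 1.455000]
Iteration 4:
  c_4 = (1.310000 + 1.455000)/2 = 1.382500
  f(c_4) = f(1.382500) = -0.111908
  f(a) × f(c) ≥ 0, new interval: [1.382500, 1.455000]
Iteration 5:
  c_5 = (1.382500 + 1.455000)/2 = 1.418750
  f(c_5) = f(1.418750) = 0.214071
  f(a) × f(c) < 0, new interval: [1.382500, 1.418750]

After 5 iteration(s), the approximation is c_5 = 1.418750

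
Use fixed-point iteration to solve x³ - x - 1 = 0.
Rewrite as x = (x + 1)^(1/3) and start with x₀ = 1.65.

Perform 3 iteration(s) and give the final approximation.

Equation: x³ - x - 1 = 0
Fixed-point form: x = (x + 1)^(1/3)
x₀ = 1.65

x_1 = g(1.650000) = 1.383828
x_2 = g(1.383828) = 1.335852
x_3 = g(1.335852) = 1.326829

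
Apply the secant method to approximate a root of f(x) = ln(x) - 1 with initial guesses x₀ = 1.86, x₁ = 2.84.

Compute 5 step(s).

f(x) = ln(x) - 1
x₀ = 1.86, x₁ = 2.84

Secant formula: x_{n+1} = x_n - f(x_n)(x_n - x_{n-1})/(f(x_n) - f(x_{n-1}))

Iteration 1:
  f(1.860000) = -0.379424
  f(2.840000) = 0.043804
  x_2 = 2.840000 - 0.043804×(2.840000 - 1.860000)/(0.043804 - (-0.379424))
       = 2.738570
Iteration 2:
  f(2.840000) = 0.043804
  f(2.738570) = 0.007436
  x_3 = 2.738570 - 0.007436×(2.738570 - 2.840000)/(0.007436 - 0.043804)
       = 2.717831
Iteration 3:
  f(2.738570) = 0.007436
  f(2.717831) = -0.000166
  x_4 = 2.717831 - (-0.000166)×(2.717831 - 2.738570)/(-0.000166 - 0.007436)
       = 2.718284
Iteration 4:
  f(2.717831) = -0.000166
  f(2.718284) = 0.000001
  x_5 = 2.718284 - 0.000001×(2.718284 - 2.717831)/(0.000001 - (-0.000166))
       = 2.718282
Iteration 5:
  f(2.718284) = 0.000001
  f(2.718282) = 0.000000
  x_6 = 2.718282 - 0.000000×(2.718282 - 2.718284)/(0.000000 - 0.000001)
       = 2.718282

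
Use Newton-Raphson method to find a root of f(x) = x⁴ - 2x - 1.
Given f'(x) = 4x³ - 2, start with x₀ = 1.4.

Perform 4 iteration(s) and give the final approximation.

f(x) = x⁴ - 2x - 1
f'(x) = 4x³ - 2
x₀ = 1.4

Newton-Raphson formula: x_{n+1} = x_n - f(x_n)/f'(x_n)

Iteration 1:
  f(1.400000) = 0.041600
  f'(1.400000) = 8.976000
  x_1 = 1.400000 - 0.041600/8.976000 = 1.395365
Iteration 2:
  f(1.395365) = 0.000252
  f'(1.395365) = 8.867355
  x_2 = 1.395365 - 0.000252/8.867355 = 1.395337
Iteration 3:
  f(1.395337) = 0.000000
  f'(1.395337) = 8.866691
  x_3 = 1.395337 - 0.000000/8.866691 = 1.395337
Iteration 4:
  f(1.395337) = 0.000000
  f'(1.395337) = 8.866691
  x_4 = 1.395337 - 0.000000/8.866691 = 1.395337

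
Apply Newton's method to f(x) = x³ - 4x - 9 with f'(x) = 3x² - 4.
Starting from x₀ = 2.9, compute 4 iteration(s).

f(x) = x³ - 4x - 9
f'(x) = 3x² - 4
x₀ = 2.9

Newton-Raphson formula: x_{n+1} = x_n - f(x_n)/f'(x_n)

Iteration 1:
  f(2.900000) = 3.789000
  f'(2.900000) = 21.230000
  x_1 = 2.900000 - 3.789000/21.230000 = 2.721526
Iteration 2:
  f(2.721526) = 0.271435
  f'(2.721526) = 18.220114
  x_2 = 2.721526 - 0.271435/18.220114 = 2.706629
Iteration 3:
  f(2.706629) = 0.001809
  f'(2.706629) = 17.977515
  x_3 = 2.706629 - 0.001809/17.977515 = 2.706528
Iteration 4:
  f(2.706528) = 0.000000
  f'(2.706528) = 17.975881
  x_4 = 2.706528 - 0.000000/17.975881 = 2.706528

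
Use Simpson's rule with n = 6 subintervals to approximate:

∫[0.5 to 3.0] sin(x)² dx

f(x) = sin(x)²
a = 0.5, b = 3.0, n = 6
h = (b - a)/n = 0.416667

Simpson's rule: (h/3)[f(x₀) + 4f(x₁) + 2f(x₂) + ... + f(xₙ)]

x_0 = 0.5000, f(x_0) = 0.229849, coefficient = 1
x_1 = 0.9167, f(x_1) = 0.629766, coefficient = 4
x_2 = 1.3333, f(x_2) = 0.944663, coefficient = 2
x_3 = 1.7500, f(x_3) = 0.968228, coefficient = 4
x_4 = 2.1667, f(x_4) = 0.685022, coefficient = 2
x_5 = 2.5833, f(x_5) = 0.280593, coefficient = 4
x_6 = 3.0000, f(x_6) = 0.019915, coefficient = 1

I ≈ (0.416667/3) × 11.023483 = 1.531039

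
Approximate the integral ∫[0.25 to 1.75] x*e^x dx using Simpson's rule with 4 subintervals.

f(x) = x*e^x
a = 0.25, b = 1.75, n = 4
h = (b - a)/n = 0.375000

Simpson's rule: (h/3)[f(x₀) + 4f(x₁) + 2f(x₂) + ... + f(xₙ)]

x_0 = 0.2500, f(x_0) = 0.321006, coefficient = 1
x_1 = 0.6250, f(x_1) = 1.167654, coefficient = 4
x_2 = 1.0000, f(x_2) = 2.718282, coefficient = 2
x_3 = 1.3750, f(x_3) = 5.438230, coefficient = 4
x_4 = 1.7500, f(x_4) = 10.070555, coefficient = 1

I ≈ (0.375000/3) × 42.251662 = 5.281458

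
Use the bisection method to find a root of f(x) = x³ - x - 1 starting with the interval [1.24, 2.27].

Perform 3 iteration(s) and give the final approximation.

f(x) = x³ - x - 1
Initial interval: [1.24, 2.27]

Iteration 1:
  c_1 = (1.240000 + 2.270000)/2 = 1.755000
  f(c_1) = f(1.755000) = 2.650444
  f(a) × f(c) < 0, new interval: [1.240000, 1.755000]
Iteration 2:
  c_2 = (1.240000 + 1.755000)/2 = 1.497500
  f(c_2) = f(1.497500) = 0.860653
  f(a) × f(c) < 0, new interval: [1.240000, 1.497500]
Iteration 3:
  c_3 = (1.240000 + 1.497500)/2 = 1.368750
  f(c_3) = f(1.368750) = 0.195571
  f(a) × f(c) < 0, new interval: [1.240000, 1.368750]

After 3 iteration(s), the approximation is c_3 = 1.368750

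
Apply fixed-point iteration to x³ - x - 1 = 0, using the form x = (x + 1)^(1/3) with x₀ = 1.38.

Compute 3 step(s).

Equation: x³ - x - 1 = 0
Fixed-point form: x = (x + 1)^(1/3)
x₀ = 1.38

x_1 = g(1.380000) = 1.335136
x_2 = g(1.335136) = 1.326694
x_3 = g(1.326694) = 1.325093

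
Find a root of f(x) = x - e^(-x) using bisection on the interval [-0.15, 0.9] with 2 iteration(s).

f(x) = x - e^(-x)
Initial interval: [-0.15, 0.9]

Iteration 1:
  c_1 = (-0.150000 + 0.900000)/2 = 0.375000
  f(c_1) = f(0.375000) = -0.312289
  f(a) × f(c) ≥ 0, new interval: [0.375000, 0.900000]
Iteration 2:
  c_2 = (0.375000 + 0.900000)/2 = 0.637500
  f(c_2) = f(0.637500) = 0.108888
  f(a) × f(c) < 0, new interval: [0.375000, 0.637500]

After 2 iteration(s), the approximation is c_2 = 0.637500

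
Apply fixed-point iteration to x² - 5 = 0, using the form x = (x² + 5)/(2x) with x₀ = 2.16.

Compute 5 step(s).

Equation: x² - 5 = 0
Fixed-point form: x = (x² + 5)/(2x)
x₀ = 2.16

x_1 = g(2.160000) = 2.237407
x_2 = g(2.237407) = 2.236068
x_3 = g(2.236068) = 2.236068
x_4 = g(2.236068) = 2.236068
x_5 = g(2.236068) = 2.236068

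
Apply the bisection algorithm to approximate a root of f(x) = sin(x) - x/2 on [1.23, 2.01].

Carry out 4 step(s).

f(x) = sin(x) - x/2
Initial interval: [1.23, 2.01]

Iteration 1:
  c_1 = (1.230000 + 2.010000)/2 = 1.620000
  f(c_1) = f(1.620000) = 0.188790
  f(a) × f(c) ≥ 0, new interval: [1.620000, 2.010000]
Iteration 2:
  c_2 = (1.620000 + 2.010000)/2 = 1.815000
  f(c_2) = f(1.815000) = 0.062830
  f(a) × f(c) ≥ 0, new interval: [1.815000, 2.010000]
Iteration 3:
  c_3 = (1.815000 + 2.010000)/2 = 1.912500
  f(c_3) = f(1.912500) = -0.014065
  f(a) × f(c) < 0, new interval: [1.815000, 1.912500]
Iteration 4:
  c_4 = (1.815000 + 1.912500)/2 = 1.863750
  f(c_4) = f(1.863750) = 0.025520
  f(a) × f(c) ≥ 0, new interval: [1.863750, 1.912500]

After 4 iteration(s), the approximation is c_4 = 1.863750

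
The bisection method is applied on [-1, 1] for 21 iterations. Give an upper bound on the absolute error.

Bisection error bound: |error| ≤ (b-a)/2^n
|error| ≤ (1 - (-1))/2^21 = 2/2^21
|error| ≤ 0.0000009537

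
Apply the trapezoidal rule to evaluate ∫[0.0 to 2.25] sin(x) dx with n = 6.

f(x) = sin(x)
a = 0.0, b = 2.25, n = 6
h = (b - a)/n = 0.375000

Trapezoidal rule: (h/2)[f(x₀) + 2f(x₁) + 2f(x₂) + ... + f(xₙ)]

x_0 = 0.0000, f(x_0) = 0.000000, coefficient = 1
x_1 = 0.3750, f(x_1) = 0.366273, coefficient = 2
x_2 = 0.7500, f(x_2) = 0.681639, coefficient = 2
x_3 = 1.1250, f(x_3) = 0.902268, coefficient = 2
x_4 = 1.5000, f(x_4) = 0.997495, coefficient = 2
x_5 = 1.8750, f(x_5) = 0.954086, coefficient = 2
x_6 = 2.2500, f(x_6) = 0.778073, coefficient = 1

I ≈ (0.375000/2) × 8.581592 = 1.609049
Exact value: 1.628174
Error: 0.019125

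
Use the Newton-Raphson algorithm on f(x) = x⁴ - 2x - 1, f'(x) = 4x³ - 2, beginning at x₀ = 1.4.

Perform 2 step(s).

f(x) = x⁴ - 2x - 1
f'(x) = 4x³ - 2
x₀ = 1.4

Newton-Raphson formula: x_{n+1} = x_n - f(x_n)/f'(x_n)

Iteration 1:
  f(1.400000) = 0.041600
  f'(1.400000) = 8.976000
  x_1 = 1.400000 - 0.041600/8.976000 = 1.395365
Iteration 2:
  f(1.395365) = 0.000252
  f'(1.395365) = 8.867355
  x_2 = 1.395365 - 0.000252/8.867355 = 1.395337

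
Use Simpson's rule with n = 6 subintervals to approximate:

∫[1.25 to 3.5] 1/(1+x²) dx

f(x) = 1/(1+x²)
a = 1.25, b = 3.5, n = 6
h = (b - a)/n = 0.375000

Simpson's rule: (h/3)[f(x₀) + 4f(x₁) + 2f(x₂) + ... + f(xₙ)]

x_0 = 1.2500, f(x_0) = 0.390244, coefficient = 1
x_1 = 1.6250, f(x_1) = 0.274678, coefficient = 4
x_2 = 2.0000, f(x_2) = 0.200000, coefficient = 2
x_3 = 2.3750, f(x_3) = 0.150588, coefficient = 4
x_4 = 2.7500, f(x_4) = 0.116788, coefficient = 2
x_5 = 3.1250, f(x_5) = 0.092888, coefficient = 4
x_6 = 3.5000, f(x_6) = 0.075472, coefficient = 1

I ≈ (0.375000/3) × 3.171911 = 0.396489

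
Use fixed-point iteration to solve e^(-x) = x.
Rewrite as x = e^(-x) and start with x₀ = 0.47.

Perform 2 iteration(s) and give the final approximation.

Equation: e^(-x) = x
Fixed-point form: x = e^(-x)
x₀ = 0.47

x_1 = g(0.470000) = 0.625002
x_2 = g(0.625002) = 0.535260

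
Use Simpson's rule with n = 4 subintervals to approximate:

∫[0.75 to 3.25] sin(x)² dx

f(x) = sin(x)²
a = 0.75, b = 3.25, n = 4
h = (b - a)/n = 0.625000

Simpson's rule: (h/3)[f(x₀) + 4f(x₁) + 2f(x₂) + ... + f(xₙ)]

x_0 = 0.7500, f(x_0) = 0.464631, coefficient = 1
x_1 = 1.3750, f(x_1) = 0.962151, coefficient = 4
x_2 = 2.0000, f(x_2) = 0.826822, coefficient = 2
x_3 = 2.6250, f(x_3) = 0.243957, coefficient = 4
x_4 = 3.2500, f(x_4) = 0.011706, coefficient = 1

I ≈ (0.625000/3) × 6.954415 = 1.448836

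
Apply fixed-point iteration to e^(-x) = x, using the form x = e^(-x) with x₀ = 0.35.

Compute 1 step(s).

Equation: e^(-x) = x
Fixed-point form: x = e^(-x)
x₀ = 0.35

x_1 = g(0.350000) = 0.704688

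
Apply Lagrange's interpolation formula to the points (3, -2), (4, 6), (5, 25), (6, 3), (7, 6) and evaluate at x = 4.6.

Lagrange interpolation formula:
P(x) = Σ yᵢ × Lᵢ(x)
where Lᵢ(x) = Π_{j≠i} (x - xⱼ)/(xᵢ - xⱼ)

L_0(4.6) = (4.6 - 4)/(3 - 4) × (4.6 - 5)/(3 - 5) × (4.6 - 6)/(3 - 6) × (4.6 - 7)/(3 - 7) = -0.033600
L_1(4.6) = (4.6 - 3)/(4 - 3) × (4.6 - 5)/(4 - 5) × (4.6 - 6)/(4 - 6) × (4.6 - 7)/(4 - 7) = 0.358400
L_2(4.6) = (4.6 - 3)/(5 - 3) × (4.6 - 4)/(5 - 4) × (4.6 - 6)/(5 - 6) × (4.6 - 7)/(5 - 7) = 0.806400
L_3(4.6) = (4.6 - 3)/(6 - 3) × (4.6 - 4)/(6 - 4) × (4.6 - 5)/(6 - 5) × (4.6 - 7)/(6 - 7) = -0.153600
L_4(4.6) = (4.6 - 3)/(7 - 3) × (4.6 - 4)/(7 - 4) × (4.6 - 5)/(7 - 5) × (4.6 - 6)/(7 - 6) = 0.022400

P(4.6) = (-2)×L_0(4.6) + 6×L_1(4.6) + 25×L_2(4.6) + 3×L_3(4.6) + 6×L_4(4.6)
P(4.6) = 22.051200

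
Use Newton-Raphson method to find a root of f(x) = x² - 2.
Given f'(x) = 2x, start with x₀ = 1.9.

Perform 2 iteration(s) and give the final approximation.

f(x) = x² - 2
f'(x) = 2x
x₀ = 1.9

Newton-Raphson formula: x_{n+1} = x_n - f(x_n)/f'(x_n)

Iteration 1:
  f(1.900000) = 1.610000
  f'(1.900000) = 3.800000
  x_1 = 1.900000 - 1.610000/3.800000 = 1.476316
Iteration 2:
  f(1.476316) = 0.179508
  f'(1.476316) = 2.952632
  x_2 = 1.476316 - 0.179508/2.952632 = 1.415520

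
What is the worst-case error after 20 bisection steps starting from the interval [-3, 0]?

Bisection error bound: |error| ≤ (b-a)/2^n
|error| ≤ (0 - (-3))/2^20 = 3/2^20
|error| ≤ 0.0000028610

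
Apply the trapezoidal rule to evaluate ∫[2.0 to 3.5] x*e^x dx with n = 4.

f(x) = x*e^x
a = 2.0, b = 3.5, n = 4
h = (b - a)/n = 0.375000

Trapezoidal rule: (h/2)[f(x₀) + 2f(x₁) + 2f(x₂) + ... + f(xₙ)]

x_0 = 2.0000, f(x_0) = 14.778112, coefficient = 1
x_1 = 2.3750, f(x_1) = 25.533656, coefficient = 2
x_2 = 2.7500, f(x_2) = 43.017238, coefficient = 2
x_3 = 3.1250, f(x_3) = 71.124672, coefficient = 2
x_4 = 3.5000, f(x_4) = 115.904082, coefficient = 1

I ≈ (0.375000/2) × 410.033326 = 76.881249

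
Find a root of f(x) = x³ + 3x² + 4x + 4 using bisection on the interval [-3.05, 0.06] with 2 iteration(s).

f(x) = x³ + 3x² + 4x + 4
Initial interval: [-3.05, 0.06]

Iteration 1:
  c_1 = (-3.050000 + 0.060000)/2 = -1.495000
  f(c_1) = f(-1.495000) = 1.383713
  f(a) × f(c) < 0, new interval: [-3.050000, -1.495000]
Iteration 2:
  c_2 = (-3.050000 + (-1.495000))/2 = -2.272500
  f(c_2) = f(-2.272500) = -1.333004
  f(a) × f(c) ≥ 0, new interval: [-2.272500, -1.495000]

After 2 iteration(s), the approximation is c_2 = -2.272500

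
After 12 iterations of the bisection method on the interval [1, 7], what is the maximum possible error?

Bisection error bound: |error| ≤ (b-a)/2^n
|error| ≤ (7 - 1)/2^12 = 6/2^12
|error| ≤ 0.0014648438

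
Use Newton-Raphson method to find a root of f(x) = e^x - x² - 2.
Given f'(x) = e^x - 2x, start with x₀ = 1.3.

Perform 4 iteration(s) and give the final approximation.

f(x) = e^x - x² - 2
f'(x) = e^x - 2x
x₀ = 1.3

Newton-Raphson formula: x_{n+1} = x_n - f(x_n)/f'(x_n)

Iteration 1:
  f(1.300000) = -0.020703
  f'(1.300000) = 1.069297
  x_1 = 1.300000 - (-0.020703)/1.069297 = 1.319362
Iteration 2:
  f(1.319362) = 0.000317
  f'(1.319362) = 1.102309
  x_2 = 1.319362 - 0.000317/1.102309 = 1.319074
Iteration 3:
  f(1.319074) = 0.000000
  f'(1.319074) = 1.101808
  x_3 = 1.319074 - 0.000000/1.101808 = 1.319074
Iteration 4:
  f(1.319074) = 0.000000
  f'(1.319074) = 1.101808
  x_4 = 1.319074 - 0.000000/1.101808 = 1.319074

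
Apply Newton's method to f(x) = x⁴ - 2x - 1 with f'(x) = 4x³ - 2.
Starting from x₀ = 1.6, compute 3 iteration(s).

f(x) = x⁴ - 2x - 1
f'(x) = 4x³ - 2
x₀ = 1.6

Newton-Raphson formula: x_{n+1} = x_n - f(x_n)/f'(x_n)

Iteration 1:
  f(1.600000) = 2.353600
  f'(1.600000) = 14.384000
  x_1 = 1.600000 - 2.353600/14.384000 = 1.436374
Iteration 2:
  f(1.436374) = 0.383921
  f'(1.436374) = 9.853930
  x_2 = 1.436374 - 0.383921/9.853930 = 1.397413
Iteration 3:
  f(1.397413) = 0.018454
  f'(1.397413) = 8.915255
  x_3 = 1.397413 - 0.018454/8.915255 = 1.395343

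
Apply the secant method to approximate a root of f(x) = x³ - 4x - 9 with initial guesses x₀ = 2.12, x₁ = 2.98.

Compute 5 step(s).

f(x) = x³ - 4x - 9
x₀ = 2.12, x₁ = 2.98

Secant formula: x_{n+1} = x_n - f(x_n)(x_n - x_{n-1})/(f(x_n) - f(x_{n-1}))

Iteration 1:
  f(2.120000) = -7.951872
  f(2.980000) = 5.543592
  x_2 = 2.980000 - 5.543592×(2.980000 - 2.120000)/(5.543592 - (-7.951872))
       = 2.626734
Iteration 2:
  f(2.980000) = 5.543592
  f(2.626734) = -1.383177
  x_3 = 2.626734 - (-1.383177)×(2.626734 - 2.980000)/(-1.383177 - 5.543592)
       = 2.697276
Iteration 3:
  f(2.626734) = -1.383177
  f(2.697276) = -0.165615
  x_4 = 2.697276 - (-0.165615)×(2.697276 - 2.626734)/(-0.165615 - (-1.383177))
       = 2.706871
Iteration 4:
  f(2.697276) = -0.165615
  f(2.706871) = 0.006175
  x_5 = 2.706871 - 0.006175×(2.706871 - 2.697276)/(0.006175 - (-0.165615))
       = 2.706527
Iteration 5:
  f(2.706871) = 0.006175
  f(2.706527) = -0.000026
  x_6 = 2.706527 - (-0.000026)×(2.706527 - 2.706871)/(-0.000026 - 0.006175)
       = 2.706528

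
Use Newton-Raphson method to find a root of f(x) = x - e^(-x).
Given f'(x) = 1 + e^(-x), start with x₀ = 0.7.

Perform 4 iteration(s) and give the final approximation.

f(x) = x - e^(-x)
f'(x) = 1 + e^(-x)
x₀ = 0.7

Newton-Raphson formula: x_{n+1} = x_n - f(x_n)/f'(x_n)

Iteration 1:
  f(0.700000) = 0.203415
  f'(0.700000) = 1.496585
  x_1 = 0.700000 - 0.203415/1.496585 = 0.564081
Iteration 2:
  f(0.564081) = -0.004802
  f'(0.564081) = 1.568883
  x_2 = 0.564081 - (-0.004802)/1.568883 = 0.567142
Iteration 3:
  f(0.567142) = -0.000003
  f'(0.567142) = 1.567144
  x_3 = 0.567142 - (-0.000003)/1.567144 = 0.567143
Iteration 4:
  f(0.567143) = 0.000000
  f'(0.567143) = 1.567143
  x_4 = 0.567143 - 0.000000/1.567143 = 0.567143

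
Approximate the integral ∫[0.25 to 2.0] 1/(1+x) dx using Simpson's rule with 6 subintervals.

f(x) = 1/(1+x)
a = 0.25, b = 2.0, n = 6
h = (b - a)/n = 0.291667

Simpson's rule: (h/3)[f(x₀) + 4f(x₁) + 2f(x₂) + ... + f(xₙ)]

x_0 = 0.2500, f(x_0) = 0.800000, coefficient = 1
x_1 = 0.5417, f(x_1) = 0.648649, coefficient = 4
x_2 = 0.8333, f(x_2) = 0.545455, coefficient = 2
x_3 = 1.1250, f(x_3) = 0.470588, coefficient = 4
x_4 = 1.4167, f(x_4) = 0.413793, coefficient = 2
x_5 = 1.7083, f(x_5) = 0.369231, coefficient = 4
x_6 = 2.0000, f(x_6) = 0.333333, coefficient = 1

I ≈ (0.291667/3) × 9.005699 = 0.875554
Exact value: 0.875469
Error: 0.000085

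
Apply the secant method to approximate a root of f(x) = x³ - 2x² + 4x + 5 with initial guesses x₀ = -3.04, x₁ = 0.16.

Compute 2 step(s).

f(x) = x³ - 2x² + 4x + 5
x₀ = -3.04, x₁ = 0.16

Secant formula: x_{n+1} = x_n - f(x_n)(x_n - x_{n-1})/(f(x_n) - f(x_{n-1}))

Iteration 1:
  f(-3.040000) = -53.737664
  f(0.160000) = 5.592896
  x_2 = 0.160000 - 5.592896×(0.160000 - (-3.040000))/(5.592896 - (-53.737664))
       = -0.141653
Iteration 2:
  f(0.160000) = 5.592896
  f(-0.141653) = 4.390412
  x_3 = -0.141653 - 4.390412×(-0.141653 - 0.160000)/(4.390412 - 5.592896)
       = -1.243027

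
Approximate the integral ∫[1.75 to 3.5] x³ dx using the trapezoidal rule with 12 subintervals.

f(x) = x³
a = 1.75, b = 3.5, n = 12
h = (b - a)/n = 0.145833

Trapezoidal rule: (h/2)[f(x₀) + 2f(x₁) + 2f(x₂) + ... + f(xₙ)]

x_0 = 1.7500, f(x_0) = 5.359375, coefficient = 1
x_1 = 1.8958, f(x_1) = 6.813974, coefficient = 2
x_2 = 2.0417, f(x_2) = 8.510489, coefficient = 2
x_3 = 2.1875, f(x_3) = 10.467529, coefficient = 2
x_4 = 2.3333, f(x_4) = 12.703704, coefficient = 2
x_5 = 2.4792, f(x_5) = 15.237621, coefficient = 2
x_6 = 2.6250, f(x_6) = 18.087891, coefficient = 2
x_7 = 2.7708, f(x_7) = 21.273121, coefficient = 2
x_8 = 2.9167, f(x_8) = 24.811921, coefficient = 2
x_9 = 3.0625, f(x_9) = 28.722900, coefficient = 2
x_10 = 3.2083, f(x_10) = 33.024667, coefficient = 2
x_11 = 3.3542, f(x_11) = 37.735831, coefficient = 2
x_12 = 3.5000, f(x_12) = 42.875000, coefficient = 1

I ≈ (0.145833/2) × 483.013672 = 35.219747
Exact value: 35.170898
Error: 0.048848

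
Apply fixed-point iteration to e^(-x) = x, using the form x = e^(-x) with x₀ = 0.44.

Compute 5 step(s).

Equation: e^(-x) = x
Fixed-point form: x = e^(-x)
x₀ = 0.44

x_1 = g(0.440000) = 0.644036
x_2 = g(0.644036) = 0.525168
x_3 = g(0.525168) = 0.591456
x_4 = g(0.591456) = 0.553521
x_5 = g(0.553521) = 0.574922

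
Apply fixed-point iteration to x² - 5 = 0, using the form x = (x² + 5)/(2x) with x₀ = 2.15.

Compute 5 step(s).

Equation: x² - 5 = 0
Fixed-point form: x = (x² + 5)/(2x)
x₀ = 2.15

x_1 = g(2.150000) = 2.237791
x_2 = g(2.237791) = 2.236069
x_3 = g(2.236069) = 2.236068
x_4 = g(2.236068) = 2.236068
x_5 = g(2.236068) = 2.236068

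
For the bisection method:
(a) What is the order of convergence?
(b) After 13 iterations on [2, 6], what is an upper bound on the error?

(a) Bisection has linear (order 1) convergence; the error is halved each step.

(b) Error bound = (b-a)/2^n = (6 - 2)/2^{13}
    = 4/2^{13}

(a) 1 (linear); (b) error ≤ 4.88e-04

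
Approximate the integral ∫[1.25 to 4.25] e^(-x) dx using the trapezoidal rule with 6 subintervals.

f(x) = e^(-x)
a = 1.25, b = 4.25, n = 6
h = (b - a)/n = 0.500000

Trapezoidal rule: (h/2)[f(x₀) + 2f(x₁) + 2f(x₂) + ... + f(xₙ)]

x_0 = 1.2500, f(x_0) = 0.286505, coefficient = 1
x_1 = 1.7500, f(x_1) = 0.173774, coefficient = 2
x_2 = 2.2500, f(x_2) = 0.105399, coefficient = 2
x_3 = 2.7500, f(x_3) = 0.063928, coefficient = 2
x_4 = 3.2500, f(x_4) = 0.038774, coefficient = 2
x_5 = 3.7500, f(x_5) = 0.023518, coefficient = 2
x_6 = 4.2500, f(x_6) = 0.014264, coefficient = 1

I ≈ (0.500000/2) × 1.111555 = 0.277889
Exact value: 0.272241
Error: 0.005648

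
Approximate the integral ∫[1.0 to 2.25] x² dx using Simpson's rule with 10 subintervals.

f(x) = x²
a = 1.0, b = 2.25, n = 10
h = (b - a)/n = 0.125000

Simpson's rule: (h/3)[f(x₀) + 4f(x₁) + 2f(x₂) + ... + f(xₙ)]

x_0 = 1.0000, f(x_0) = 1.000000, coefficient = 1
x_1 = 1.1250, f(x_1) = 1.265625, coefficient = 4
x_2 = 1.2500, f(x_2) = 1.562500, coefficient = 2
x_3 = 1.3750, f(x_3) = 1.890625, coefficient = 4
x_4 = 1.5000, f(x_4) = 2.250000, coefficient = 2
x_5 = 1.6250, f(x_5) = 2.640625, coefficient = 4
x_6 = 1.7500, f(x_6) = 3.062500, coefficient = 2
x_7 = 1.8750, f(x_7) = 3.515625, coefficient = 4
x_8 = 2.0000, f(x_8) = 4.000000, coefficient = 2
x_9 = 2.1250, f(x_9) = 4.515625, coefficient = 4
x_10 = 2.2500, f(x_10) = 5.062500, coefficient = 1

I ≈ (0.125000/3) × 83.125000 = 3.463542
Exact value: 3.463542
Error: 0.000000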